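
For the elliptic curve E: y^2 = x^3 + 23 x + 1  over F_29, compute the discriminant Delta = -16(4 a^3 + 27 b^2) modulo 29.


4 a^3 + 27 b^2 = 4*23^3 + 27*1^2 = 48668 + 27 = 48695
Delta = -16 * (48695) = -779120
Delta mod 29 = 23

Delta = 23 (mod 29)


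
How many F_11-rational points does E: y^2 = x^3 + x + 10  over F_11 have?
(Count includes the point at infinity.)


For each x in F_11, count y with y^2 = x^3 + 1 x + 10 mod 11:
  x = 1: RHS = 1, y in [1, 10]  -> 2 point(s)
  x = 2: RHS = 9, y in [3, 8]  -> 2 point(s)
  x = 4: RHS = 1, y in [1, 10]  -> 2 point(s)
  x = 6: RHS = 1, y in [1, 10]  -> 2 point(s)
  x = 9: RHS = 0, y in [0]  -> 1 point(s)
Affine points: 9. Add the point at infinity: total = 10.

#E(F_11) = 10


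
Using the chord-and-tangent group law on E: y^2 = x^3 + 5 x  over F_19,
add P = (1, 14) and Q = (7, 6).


P != Q, so use the chord formula.
s = (y2 - y1) / (x2 - x1) = (11) / (6) mod 19 = 5
x3 = s^2 - x1 - x2 mod 19 = 5^2 - 1 - 7 = 17
y3 = s (x1 - x3) - y1 mod 19 = 5 * (1 - 17) - 14 = 1

P + Q = (17, 1)


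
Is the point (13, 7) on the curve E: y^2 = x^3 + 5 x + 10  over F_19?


Check whether y^2 = x^3 + 5 x + 10 (mod 19) for (x, y) = (13, 7).
LHS: y^2 = 7^2 mod 19 = 11
RHS: x^3 + 5 x + 10 = 13^3 + 5*13 + 10 mod 19 = 11
LHS = RHS

Yes, on the curve


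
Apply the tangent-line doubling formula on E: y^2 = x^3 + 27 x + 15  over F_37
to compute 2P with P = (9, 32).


Doubling: s = (3 x1^2 + a) / (2 y1)
s = (3*9^2 + 27) / (2*32) mod 37 = 10
x3 = s^2 - 2 x1 mod 37 = 10^2 - 2*9 = 8
y3 = s (x1 - x3) - y1 mod 37 = 10 * (9 - 8) - 32 = 15

2P = (8, 15)


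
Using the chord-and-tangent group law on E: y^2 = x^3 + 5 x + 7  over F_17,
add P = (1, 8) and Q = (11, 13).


P != Q, so use the chord formula.
s = (y2 - y1) / (x2 - x1) = (5) / (10) mod 17 = 9
x3 = s^2 - x1 - x2 mod 17 = 9^2 - 1 - 11 = 1
y3 = s (x1 - x3) - y1 mod 17 = 9 * (1 - 1) - 8 = 9

P + Q = (1, 9)


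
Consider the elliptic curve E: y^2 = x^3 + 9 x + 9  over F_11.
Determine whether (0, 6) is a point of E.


Check whether y^2 = x^3 + 9 x + 9 (mod 11) for (x, y) = (0, 6).
LHS: y^2 = 6^2 mod 11 = 3
RHS: x^3 + 9 x + 9 = 0^3 + 9*0 + 9 mod 11 = 9
LHS != RHS

No, not on the curve


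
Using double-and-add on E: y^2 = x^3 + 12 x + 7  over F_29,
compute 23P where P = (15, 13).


k = 23 = 10111_2 (binary, LSB first: 11101)
Double-and-add from P = (15, 13):
  bit 0 = 1: acc = O + (15, 13) = (15, 13)
  bit 1 = 1: acc = (15, 13) + (8, 8) = (0, 6)
  bit 2 = 1: acc = (0, 6) + (7, 12) = (18, 20)
  bit 3 = 0: acc unchanged = (18, 20)
  bit 4 = 1: acc = (18, 20) + (10, 5) = (24, 5)

23P = (24, 5)


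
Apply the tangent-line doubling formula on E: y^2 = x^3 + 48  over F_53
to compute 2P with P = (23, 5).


Doubling: s = (3 x1^2 + a) / (2 y1)
s = (3*23^2 + 0) / (2*5) mod 53 = 5
x3 = s^2 - 2 x1 mod 53 = 5^2 - 2*23 = 32
y3 = s (x1 - x3) - y1 mod 53 = 5 * (23 - 32) - 5 = 3

2P = (32, 3)


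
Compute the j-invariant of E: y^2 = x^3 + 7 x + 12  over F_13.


Delta = -16(4 a^3 + 27 b^2) mod 13 = 2
-1728 * (4 a)^3 = -1728 * (4*7)^3 mod 13 = 8
j = 8 * 2^(-1) mod 13 = 4

j = 4 (mod 13)


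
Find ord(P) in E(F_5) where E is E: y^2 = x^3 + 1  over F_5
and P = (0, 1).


Compute successive multiples of P until we hit O:
  1P = (0, 1)
  2P = (0, 4)
  3P = O

ord(P) = 3


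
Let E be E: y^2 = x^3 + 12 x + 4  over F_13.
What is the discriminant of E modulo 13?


4 a^3 + 27 b^2 = 4*12^3 + 27*4^2 = 6912 + 432 = 7344
Delta = -16 * (7344) = -117504
Delta mod 13 = 3

Delta = 3 (mod 13)


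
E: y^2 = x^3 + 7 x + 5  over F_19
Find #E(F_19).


For each x in F_19, count y with y^2 = x^3 + 7 x + 5 mod 19:
  x = 0: RHS = 5, y in [9, 10]  -> 2 point(s)
  x = 6: RHS = 16, y in [4, 15]  -> 2 point(s)
  x = 7: RHS = 17, y in [6, 13]  -> 2 point(s)
  x = 10: RHS = 11, y in [7, 12]  -> 2 point(s)
  x = 11: RHS = 7, y in [8, 11]  -> 2 point(s)
  x = 14: RHS = 16, y in [4, 15]  -> 2 point(s)
  x = 18: RHS = 16, y in [4, 15]  -> 2 point(s)
Affine points: 14. Add the point at infinity: total = 15.

#E(F_19) = 15


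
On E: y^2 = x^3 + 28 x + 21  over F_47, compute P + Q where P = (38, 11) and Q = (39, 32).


P != Q, so use the chord formula.
s = (y2 - y1) / (x2 - x1) = (21) / (1) mod 47 = 21
x3 = s^2 - x1 - x2 mod 47 = 21^2 - 38 - 39 = 35
y3 = s (x1 - x3) - y1 mod 47 = 21 * (38 - 35) - 11 = 5

P + Q = (35, 5)


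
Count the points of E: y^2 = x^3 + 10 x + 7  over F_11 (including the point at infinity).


For each x in F_11, count y with y^2 = x^3 + 10 x + 7 mod 11:
  x = 3: RHS = 9, y in [3, 8]  -> 2 point(s)
  x = 4: RHS = 1, y in [1, 10]  -> 2 point(s)
  x = 8: RHS = 5, y in [4, 7]  -> 2 point(s)
  x = 9: RHS = 1, y in [1, 10]  -> 2 point(s)
Affine points: 8. Add the point at infinity: total = 9.

#E(F_11) = 9


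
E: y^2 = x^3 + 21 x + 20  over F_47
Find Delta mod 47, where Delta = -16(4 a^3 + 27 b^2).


4 a^3 + 27 b^2 = 4*21^3 + 27*20^2 = 37044 + 10800 = 47844
Delta = -16 * (47844) = -765504
Delta mod 47 = 32

Delta = 32 (mod 47)


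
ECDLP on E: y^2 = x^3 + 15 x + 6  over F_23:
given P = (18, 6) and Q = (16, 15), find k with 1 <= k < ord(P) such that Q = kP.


Enumerate multiples of P until we hit Q = (16, 15):
  1P = (18, 6)
  2P = (3, 3)
  3P = (14, 4)
  4P = (20, 16)
  5P = (10, 11)
  6P = (13, 11)
  7P = (16, 15)
Match found at i = 7.

k = 7


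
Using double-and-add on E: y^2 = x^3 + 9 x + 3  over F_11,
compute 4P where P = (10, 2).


k = 4 = 100_2 (binary, LSB first: 001)
Double-and-add from P = (10, 2):
  bit 0 = 0: acc unchanged = O
  bit 1 = 0: acc unchanged = O
  bit 2 = 1: acc = O + (4, 2) = (4, 2)

4P = (4, 2)


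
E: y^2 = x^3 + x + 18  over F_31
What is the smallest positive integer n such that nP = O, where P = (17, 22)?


Compute successive multiples of P until we hit O:
  1P = (17, 22)
  2P = (28, 9)
  3P = (2, 11)
  4P = (0, 7)
  5P = (21, 0)
  6P = (0, 24)
  7P = (2, 20)
  8P = (28, 22)
  ... (continuing to 10P)
  10P = O

ord(P) = 10


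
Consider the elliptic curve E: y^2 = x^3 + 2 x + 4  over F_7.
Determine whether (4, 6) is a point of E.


Check whether y^2 = x^3 + 2 x + 4 (mod 7) for (x, y) = (4, 6).
LHS: y^2 = 6^2 mod 7 = 1
RHS: x^3 + 2 x + 4 = 4^3 + 2*4 + 4 mod 7 = 6
LHS != RHS

No, not on the curve


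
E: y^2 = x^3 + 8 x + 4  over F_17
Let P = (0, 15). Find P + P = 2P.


Doubling: s = (3 x1^2 + a) / (2 y1)
s = (3*0^2 + 8) / (2*15) mod 17 = 15
x3 = s^2 - 2 x1 mod 17 = 15^2 - 2*0 = 4
y3 = s (x1 - x3) - y1 mod 17 = 15 * (0 - 4) - 15 = 10

2P = (4, 10)


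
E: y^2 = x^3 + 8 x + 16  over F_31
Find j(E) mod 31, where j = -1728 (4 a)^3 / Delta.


Delta = -16(4 a^3 + 27 b^2) mod 31 = 15
-1728 * (4 a)^3 = -1728 * (4*8)^3 mod 31 = 8
j = 8 * 15^(-1) mod 31 = 15

j = 15 (mod 31)


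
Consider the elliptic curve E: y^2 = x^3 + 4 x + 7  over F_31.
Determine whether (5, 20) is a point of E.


Check whether y^2 = x^3 + 4 x + 7 (mod 31) for (x, y) = (5, 20).
LHS: y^2 = 20^2 mod 31 = 28
RHS: x^3 + 4 x + 7 = 5^3 + 4*5 + 7 mod 31 = 28
LHS = RHS

Yes, on the curve


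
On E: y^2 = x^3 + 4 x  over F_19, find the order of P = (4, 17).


Compute successive multiples of P until we hit O:
  1P = (4, 17)
  2P = (9, 10)
  3P = (11, 8)
  4P = (1, 9)
  5P = (0, 0)
  6P = (1, 10)
  7P = (11, 11)
  8P = (9, 9)
  ... (continuing to 10P)
  10P = O

ord(P) = 10


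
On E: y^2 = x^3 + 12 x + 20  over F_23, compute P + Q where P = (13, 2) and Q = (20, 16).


P != Q, so use the chord formula.
s = (y2 - y1) / (x2 - x1) = (14) / (7) mod 23 = 2
x3 = s^2 - x1 - x2 mod 23 = 2^2 - 13 - 20 = 17
y3 = s (x1 - x3) - y1 mod 23 = 2 * (13 - 17) - 2 = 13

P + Q = (17, 13)


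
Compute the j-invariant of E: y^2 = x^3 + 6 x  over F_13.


Delta = -16(4 a^3 + 27 b^2) mod 13 = 8
-1728 * (4 a)^3 = -1728 * (4*6)^3 mod 13 = 5
j = 5 * 8^(-1) mod 13 = 12

j = 12 (mod 13)


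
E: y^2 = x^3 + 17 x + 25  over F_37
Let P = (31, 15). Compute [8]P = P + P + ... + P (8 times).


k = 8 = 1000_2 (binary, LSB first: 0001)
Double-and-add from P = (31, 15):
  bit 0 = 0: acc unchanged = O
  bit 1 = 0: acc unchanged = O
  bit 2 = 0: acc unchanged = O
  bit 3 = 1: acc = O + (20, 22) = (20, 22)

8P = (20, 22)


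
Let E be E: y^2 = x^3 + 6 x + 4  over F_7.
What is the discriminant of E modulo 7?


4 a^3 + 27 b^2 = 4*6^3 + 27*4^2 = 864 + 432 = 1296
Delta = -16 * (1296) = -20736
Delta mod 7 = 5

Delta = 5 (mod 7)


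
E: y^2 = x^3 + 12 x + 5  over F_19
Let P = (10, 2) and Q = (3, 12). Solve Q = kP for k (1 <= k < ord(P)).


Enumerate multiples of P until we hit Q = (3, 12):
  1P = (10, 2)
  2P = (3, 12)
Match found at i = 2.

k = 2


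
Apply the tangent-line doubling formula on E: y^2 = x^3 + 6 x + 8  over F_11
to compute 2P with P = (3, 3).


Doubling: s = (3 x1^2 + a) / (2 y1)
s = (3*3^2 + 6) / (2*3) mod 11 = 0
x3 = s^2 - 2 x1 mod 11 = 0^2 - 2*3 = 5
y3 = s (x1 - x3) - y1 mod 11 = 0 * (3 - 5) - 3 = 8

2P = (5, 8)


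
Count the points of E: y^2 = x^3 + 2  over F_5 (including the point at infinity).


For each x in F_5, count y with y^2 = x^3 + 0 x + 2 mod 5:
  x = 2: RHS = 0, y in [0]  -> 1 point(s)
  x = 3: RHS = 4, y in [2, 3]  -> 2 point(s)
  x = 4: RHS = 1, y in [1, 4]  -> 2 point(s)
Affine points: 5. Add the point at infinity: total = 6.

#E(F_5) = 6


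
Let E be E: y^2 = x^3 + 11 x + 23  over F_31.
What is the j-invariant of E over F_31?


Delta = -16(4 a^3 + 27 b^2) mod 31 = 8
-1728 * (4 a)^3 = -1728 * (4*11)^3 mod 31 = 30
j = 30 * 8^(-1) mod 31 = 27

j = 27 (mod 31)


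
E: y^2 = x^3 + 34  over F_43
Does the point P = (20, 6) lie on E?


Check whether y^2 = x^3 + 0 x + 34 (mod 43) for (x, y) = (20, 6).
LHS: y^2 = 6^2 mod 43 = 36
RHS: x^3 + 0 x + 34 = 20^3 + 0*20 + 34 mod 43 = 36
LHS = RHS

Yes, on the curve


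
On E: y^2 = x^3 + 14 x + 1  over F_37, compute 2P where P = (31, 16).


Doubling: s = (3 x1^2 + a) / (2 y1)
s = (3*31^2 + 14) / (2*16) mod 37 = 20
x3 = s^2 - 2 x1 mod 37 = 20^2 - 2*31 = 5
y3 = s (x1 - x3) - y1 mod 37 = 20 * (31 - 5) - 16 = 23

2P = (5, 23)


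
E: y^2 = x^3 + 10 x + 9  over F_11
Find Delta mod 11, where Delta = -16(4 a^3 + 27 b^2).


4 a^3 + 27 b^2 = 4*10^3 + 27*9^2 = 4000 + 2187 = 6187
Delta = -16 * (6187) = -98992
Delta mod 11 = 8

Delta = 8 (mod 11)


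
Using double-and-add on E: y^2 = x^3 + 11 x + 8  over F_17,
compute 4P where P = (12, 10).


k = 4 = 100_2 (binary, LSB first: 001)
Double-and-add from P = (12, 10):
  bit 0 = 0: acc unchanged = O
  bit 1 = 0: acc unchanged = O
  bit 2 = 1: acc = O + (12, 10) = (12, 10)

4P = (12, 10)


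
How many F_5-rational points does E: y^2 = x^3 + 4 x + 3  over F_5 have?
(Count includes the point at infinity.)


For each x in F_5, count y with y^2 = x^3 + 4 x + 3 mod 5:
  x = 2: RHS = 4, y in [2, 3]  -> 2 point(s)
Affine points: 2. Add the point at infinity: total = 3.

#E(F_5) = 3


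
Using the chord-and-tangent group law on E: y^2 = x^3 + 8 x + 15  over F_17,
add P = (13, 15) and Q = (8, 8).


P != Q, so use the chord formula.
s = (y2 - y1) / (x2 - x1) = (10) / (12) mod 17 = 15
x3 = s^2 - x1 - x2 mod 17 = 15^2 - 13 - 8 = 0
y3 = s (x1 - x3) - y1 mod 17 = 15 * (13 - 0) - 15 = 10

P + Q = (0, 10)


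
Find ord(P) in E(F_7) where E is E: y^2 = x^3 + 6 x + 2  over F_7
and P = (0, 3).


Compute successive multiples of P until we hit O:
  1P = (0, 3)
  2P = (1, 3)
  3P = (6, 4)
  4P = (2, 6)
  5P = (2, 1)
  6P = (6, 3)
  7P = (1, 4)
  8P = (0, 4)
  ... (continuing to 9P)
  9P = O

ord(P) = 9


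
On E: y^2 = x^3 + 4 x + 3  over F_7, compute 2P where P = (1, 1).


k = 2 = 10_2 (binary, LSB first: 01)
Double-and-add from P = (1, 1):
  bit 0 = 0: acc unchanged = O
  bit 1 = 1: acc = O + (5, 6) = (5, 6)

2P = (5, 6)


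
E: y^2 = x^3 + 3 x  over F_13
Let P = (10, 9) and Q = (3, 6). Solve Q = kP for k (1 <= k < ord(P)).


Enumerate multiples of P until we hit Q = (3, 6):
  1P = (10, 9)
  2P = (3, 7)
  3P = (3, 6)
Match found at i = 3.

k = 3


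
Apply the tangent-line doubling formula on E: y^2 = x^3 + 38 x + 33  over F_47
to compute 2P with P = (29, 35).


Doubling: s = (3 x1^2 + a) / (2 y1)
s = (3*29^2 + 38) / (2*35) mod 47 = 1
x3 = s^2 - 2 x1 mod 47 = 1^2 - 2*29 = 37
y3 = s (x1 - x3) - y1 mod 47 = 1 * (29 - 37) - 35 = 4

2P = (37, 4)


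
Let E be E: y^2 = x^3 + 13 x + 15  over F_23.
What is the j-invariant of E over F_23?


Delta = -16(4 a^3 + 27 b^2) mod 23 = 12
-1728 * (4 a)^3 = -1728 * (4*13)^3 mod 23 = 19
j = 19 * 12^(-1) mod 23 = 15

j = 15 (mod 23)


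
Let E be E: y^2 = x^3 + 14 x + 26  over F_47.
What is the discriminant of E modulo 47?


4 a^3 + 27 b^2 = 4*14^3 + 27*26^2 = 10976 + 18252 = 29228
Delta = -16 * (29228) = -467648
Delta mod 47 = 2

Delta = 2 (mod 47)


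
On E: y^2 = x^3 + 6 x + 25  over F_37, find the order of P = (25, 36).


Compute successive multiples of P until we hit O:
  1P = (25, 36)
  2P = (33, 14)
  3P = (12, 30)
  4P = (7, 15)
  5P = (30, 26)
  6P = (23, 34)
  7P = (27, 36)
  8P = (22, 1)
  ... (continuing to 37P)
  37P = O

ord(P) = 37


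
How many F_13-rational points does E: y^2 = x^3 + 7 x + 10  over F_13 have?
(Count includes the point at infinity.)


For each x in F_13, count y with y^2 = x^3 + 7 x + 10 mod 13:
  x = 0: RHS = 10, y in [6, 7]  -> 2 point(s)
  x = 5: RHS = 1, y in [1, 12]  -> 2 point(s)
  x = 7: RHS = 12, y in [5, 8]  -> 2 point(s)
  x = 9: RHS = 9, y in [3, 10]  -> 2 point(s)
  x = 10: RHS = 1, y in [1, 12]  -> 2 point(s)
  x = 11: RHS = 1, y in [1, 12]  -> 2 point(s)
Affine points: 12. Add the point at infinity: total = 13.

#E(F_13) = 13


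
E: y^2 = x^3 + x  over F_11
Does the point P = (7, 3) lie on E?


Check whether y^2 = x^3 + 1 x + 0 (mod 11) for (x, y) = (7, 3).
LHS: y^2 = 3^2 mod 11 = 9
RHS: x^3 + 1 x + 0 = 7^3 + 1*7 + 0 mod 11 = 9
LHS = RHS

Yes, on the curve


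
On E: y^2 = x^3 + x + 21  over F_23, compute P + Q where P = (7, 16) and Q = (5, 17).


P != Q, so use the chord formula.
s = (y2 - y1) / (x2 - x1) = (1) / (21) mod 23 = 11
x3 = s^2 - x1 - x2 mod 23 = 11^2 - 7 - 5 = 17
y3 = s (x1 - x3) - y1 mod 23 = 11 * (7 - 17) - 16 = 12

P + Q = (17, 12)


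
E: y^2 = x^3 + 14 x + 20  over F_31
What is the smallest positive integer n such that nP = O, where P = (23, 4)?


Compute successive multiples of P until we hit O:
  1P = (23, 4)
  2P = (30, 25)
  3P = (18, 11)
  4P = (18, 20)
  5P = (30, 6)
  6P = (23, 27)
  7P = O

ord(P) = 7


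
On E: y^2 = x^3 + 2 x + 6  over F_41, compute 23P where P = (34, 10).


k = 23 = 10111_2 (binary, LSB first: 11101)
Double-and-add from P = (34, 10):
  bit 0 = 1: acc = O + (34, 10) = (34, 10)
  bit 1 = 1: acc = (34, 10) + (12, 35) = (4, 23)
  bit 2 = 1: acc = (4, 23) + (21, 24) = (37, 4)
  bit 3 = 0: acc unchanged = (37, 4)
  bit 4 = 1: acc = (37, 4) + (3, 30) = (24, 15)

23P = (24, 15)


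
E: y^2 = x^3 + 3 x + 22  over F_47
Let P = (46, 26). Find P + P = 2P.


Doubling: s = (3 x1^2 + a) / (2 y1)
s = (3*46^2 + 3) / (2*26) mod 47 = 20
x3 = s^2 - 2 x1 mod 47 = 20^2 - 2*46 = 26
y3 = s (x1 - x3) - y1 mod 47 = 20 * (46 - 26) - 26 = 45

2P = (26, 45)


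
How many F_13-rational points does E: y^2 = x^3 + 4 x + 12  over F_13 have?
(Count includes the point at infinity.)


For each x in F_13, count y with y^2 = x^3 + 4 x + 12 mod 13:
  x = 0: RHS = 12, y in [5, 8]  -> 2 point(s)
  x = 1: RHS = 4, y in [2, 11]  -> 2 point(s)
  x = 3: RHS = 12, y in [5, 8]  -> 2 point(s)
  x = 4: RHS = 1, y in [1, 12]  -> 2 point(s)
  x = 5: RHS = 1, y in [1, 12]  -> 2 point(s)
  x = 8: RHS = 10, y in [6, 7]  -> 2 point(s)
  x = 9: RHS = 10, y in [6, 7]  -> 2 point(s)
  x = 10: RHS = 12, y in [5, 8]  -> 2 point(s)
  x = 11: RHS = 9, y in [3, 10]  -> 2 point(s)
Affine points: 18. Add the point at infinity: total = 19.

#E(F_13) = 19


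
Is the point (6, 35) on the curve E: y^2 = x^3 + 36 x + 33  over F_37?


Check whether y^2 = x^3 + 36 x + 33 (mod 37) for (x, y) = (6, 35).
LHS: y^2 = 35^2 mod 37 = 4
RHS: x^3 + 36 x + 33 = 6^3 + 36*6 + 33 mod 37 = 21
LHS != RHS

No, not on the curve


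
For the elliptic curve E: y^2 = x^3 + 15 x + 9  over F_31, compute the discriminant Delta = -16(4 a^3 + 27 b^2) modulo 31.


4 a^3 + 27 b^2 = 4*15^3 + 27*9^2 = 13500 + 2187 = 15687
Delta = -16 * (15687) = -250992
Delta mod 31 = 15

Delta = 15 (mod 31)


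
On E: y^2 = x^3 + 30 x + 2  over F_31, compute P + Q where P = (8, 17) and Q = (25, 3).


P != Q, so use the chord formula.
s = (y2 - y1) / (x2 - x1) = (17) / (17) mod 31 = 1
x3 = s^2 - x1 - x2 mod 31 = 1^2 - 8 - 25 = 30
y3 = s (x1 - x3) - y1 mod 31 = 1 * (8 - 30) - 17 = 23

P + Q = (30, 23)


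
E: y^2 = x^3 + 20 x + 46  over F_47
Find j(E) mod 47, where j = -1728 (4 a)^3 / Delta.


Delta = -16(4 a^3 + 27 b^2) mod 47 = 9
-1728 * (4 a)^3 = -1728 * (4*20)^3 mod 47 = 37
j = 37 * 9^(-1) mod 47 = 25

j = 25 (mod 47)


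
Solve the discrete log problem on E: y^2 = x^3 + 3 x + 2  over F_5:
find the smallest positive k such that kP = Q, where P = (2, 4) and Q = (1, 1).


Enumerate multiples of P until we hit Q = (1, 1):
  1P = (2, 4)
  2P = (1, 1)
Match found at i = 2.

k = 2


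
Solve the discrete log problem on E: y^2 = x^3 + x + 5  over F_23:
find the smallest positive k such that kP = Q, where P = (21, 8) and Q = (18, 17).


Enumerate multiples of P until we hit Q = (18, 17):
  1P = (21, 8)
  2P = (22, 7)
  3P = (4, 21)
  4P = (11, 6)
  5P = (3, 14)
  6P = (17, 6)
  7P = (14, 7)
  8P = (19, 12)
  9P = (10, 16)
  10P = (18, 17)
Match found at i = 10.

k = 10


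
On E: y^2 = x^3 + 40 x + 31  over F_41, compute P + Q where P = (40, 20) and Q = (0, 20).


P != Q, so use the chord formula.
s = (y2 - y1) / (x2 - x1) = (0) / (1) mod 41 = 0
x3 = s^2 - x1 - x2 mod 41 = 0^2 - 40 - 0 = 1
y3 = s (x1 - x3) - y1 mod 41 = 0 * (40 - 1) - 20 = 21

P + Q = (1, 21)


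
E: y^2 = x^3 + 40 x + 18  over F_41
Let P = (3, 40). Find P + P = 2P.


Doubling: s = (3 x1^2 + a) / (2 y1)
s = (3*3^2 + 40) / (2*40) mod 41 = 28
x3 = s^2 - 2 x1 mod 41 = 28^2 - 2*3 = 40
y3 = s (x1 - x3) - y1 mod 41 = 28 * (3 - 40) - 40 = 31

2P = (40, 31)


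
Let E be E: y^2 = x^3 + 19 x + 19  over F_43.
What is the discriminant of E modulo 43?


4 a^3 + 27 b^2 = 4*19^3 + 27*19^2 = 27436 + 9747 = 37183
Delta = -16 * (37183) = -594928
Delta mod 43 = 20

Delta = 20 (mod 43)


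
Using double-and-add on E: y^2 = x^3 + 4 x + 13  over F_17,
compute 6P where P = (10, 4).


k = 6 = 110_2 (binary, LSB first: 011)
Double-and-add from P = (10, 4):
  bit 0 = 0: acc unchanged = O
  bit 1 = 1: acc = O + (13, 1) = (13, 1)
  bit 2 = 1: acc = (13, 1) + (4, 12) = (8, 8)

6P = (8, 8)


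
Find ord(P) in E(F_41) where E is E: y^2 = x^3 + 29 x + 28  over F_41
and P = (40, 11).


Compute successive multiples of P until we hit O:
  1P = (40, 11)
  2P = (38, 18)
  3P = (6, 34)
  4P = (15, 36)
  5P = (28, 18)
  6P = (30, 31)
  7P = (16, 23)
  8P = (16, 18)
  ... (continuing to 15P)
  15P = O

ord(P) = 15


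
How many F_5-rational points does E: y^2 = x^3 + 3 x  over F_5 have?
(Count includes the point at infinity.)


For each x in F_5, count y with y^2 = x^3 + 3 x + 0 mod 5:
  x = 0: RHS = 0, y in [0]  -> 1 point(s)
  x = 1: RHS = 4, y in [2, 3]  -> 2 point(s)
  x = 2: RHS = 4, y in [2, 3]  -> 2 point(s)
  x = 3: RHS = 1, y in [1, 4]  -> 2 point(s)
  x = 4: RHS = 1, y in [1, 4]  -> 2 point(s)
Affine points: 9. Add the point at infinity: total = 10.

#E(F_5) = 10


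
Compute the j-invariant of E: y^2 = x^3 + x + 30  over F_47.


Delta = -16(4 a^3 + 27 b^2) mod 47 = 14
-1728 * (4 a)^3 = -1728 * (4*1)^3 mod 47 = 46
j = 46 * 14^(-1) mod 47 = 10

j = 10 (mod 47)


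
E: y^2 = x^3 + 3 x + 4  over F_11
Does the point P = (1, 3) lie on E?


Check whether y^2 = x^3 + 3 x + 4 (mod 11) for (x, y) = (1, 3).
LHS: y^2 = 3^2 mod 11 = 9
RHS: x^3 + 3 x + 4 = 1^3 + 3*1 + 4 mod 11 = 8
LHS != RHS

No, not on the curve


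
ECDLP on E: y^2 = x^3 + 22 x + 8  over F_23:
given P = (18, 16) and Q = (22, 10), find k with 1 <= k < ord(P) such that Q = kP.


Enumerate multiples of P until we hit Q = (22, 10):
  1P = (18, 16)
  2P = (14, 22)
  3P = (22, 13)
  4P = (8, 11)
  5P = (3, 3)
  6P = (5, 6)
  7P = (1, 13)
  8P = (10, 3)
  9P = (21, 5)
  10P = (0, 10)
  11P = (0, 13)
  12P = (21, 18)
  13P = (10, 20)
  14P = (1, 10)
  15P = (5, 17)
  16P = (3, 20)
  17P = (8, 12)
  18P = (22, 10)
Match found at i = 18.

k = 18


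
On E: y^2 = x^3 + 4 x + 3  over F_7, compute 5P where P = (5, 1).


k = 5 = 101_2 (binary, LSB first: 101)
Double-and-add from P = (5, 1):
  bit 0 = 1: acc = O + (5, 1) = (5, 1)
  bit 1 = 0: acc unchanged = (5, 1)
  bit 2 = 1: acc = (5, 1) + (5, 1) = (5, 6)

5P = (5, 6)


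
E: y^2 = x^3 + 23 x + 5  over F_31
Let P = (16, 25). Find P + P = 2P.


Doubling: s = (3 x1^2 + a) / (2 y1)
s = (3*16^2 + 23) / (2*25) mod 31 = 9
x3 = s^2 - 2 x1 mod 31 = 9^2 - 2*16 = 18
y3 = s (x1 - x3) - y1 mod 31 = 9 * (16 - 18) - 25 = 19

2P = (18, 19)


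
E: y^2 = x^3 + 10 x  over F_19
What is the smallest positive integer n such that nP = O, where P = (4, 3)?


Compute successive multiples of P until we hit O:
  1P = (4, 3)
  2P = (1, 7)
  3P = (1, 12)
  4P = (4, 16)
  5P = O

ord(P) = 5


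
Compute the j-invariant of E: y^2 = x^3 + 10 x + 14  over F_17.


Delta = -16(4 a^3 + 27 b^2) mod 17 = 10
-1728 * (4 a)^3 = -1728 * (4*10)^3 mod 17 = 4
j = 4 * 10^(-1) mod 17 = 14

j = 14 (mod 17)


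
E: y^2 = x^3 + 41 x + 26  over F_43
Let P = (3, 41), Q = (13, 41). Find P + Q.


P != Q, so use the chord formula.
s = (y2 - y1) / (x2 - x1) = (0) / (10) mod 43 = 0
x3 = s^2 - x1 - x2 mod 43 = 0^2 - 3 - 13 = 27
y3 = s (x1 - x3) - y1 mod 43 = 0 * (3 - 27) - 41 = 2

P + Q = (27, 2)


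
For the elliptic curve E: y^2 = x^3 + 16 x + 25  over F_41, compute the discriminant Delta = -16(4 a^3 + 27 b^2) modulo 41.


4 a^3 + 27 b^2 = 4*16^3 + 27*25^2 = 16384 + 16875 = 33259
Delta = -16 * (33259) = -532144
Delta mod 41 = 36

Delta = 36 (mod 41)


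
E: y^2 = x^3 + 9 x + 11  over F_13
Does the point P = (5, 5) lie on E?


Check whether y^2 = x^3 + 9 x + 11 (mod 13) for (x, y) = (5, 5).
LHS: y^2 = 5^2 mod 13 = 12
RHS: x^3 + 9 x + 11 = 5^3 + 9*5 + 11 mod 13 = 12
LHS = RHS

Yes, on the curve


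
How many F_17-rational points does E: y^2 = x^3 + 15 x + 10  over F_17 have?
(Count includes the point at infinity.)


For each x in F_17, count y with y^2 = x^3 + 15 x + 10 mod 17:
  x = 1: RHS = 9, y in [3, 14]  -> 2 point(s)
  x = 4: RHS = 15, y in [7, 10]  -> 2 point(s)
  x = 7: RHS = 16, y in [4, 13]  -> 2 point(s)
  x = 8: RHS = 13, y in [8, 9]  -> 2 point(s)
  x = 10: RHS = 4, y in [2, 15]  -> 2 point(s)
Affine points: 10. Add the point at infinity: total = 11.

#E(F_17) = 11


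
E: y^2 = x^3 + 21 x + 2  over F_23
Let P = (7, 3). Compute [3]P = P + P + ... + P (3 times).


k = 3 = 11_2 (binary, LSB first: 11)
Double-and-add from P = (7, 3):
  bit 0 = 1: acc = O + (7, 3) = (7, 3)
  bit 1 = 1: acc = (7, 3) + (11, 0) = (7, 20)

3P = (7, 20)


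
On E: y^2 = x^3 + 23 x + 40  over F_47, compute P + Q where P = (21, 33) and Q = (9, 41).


P != Q, so use the chord formula.
s = (y2 - y1) / (x2 - x1) = (8) / (35) mod 47 = 15
x3 = s^2 - x1 - x2 mod 47 = 15^2 - 21 - 9 = 7
y3 = s (x1 - x3) - y1 mod 47 = 15 * (21 - 7) - 33 = 36

P + Q = (7, 36)


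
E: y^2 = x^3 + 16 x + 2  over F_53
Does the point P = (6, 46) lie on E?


Check whether y^2 = x^3 + 16 x + 2 (mod 53) for (x, y) = (6, 46).
LHS: y^2 = 46^2 mod 53 = 49
RHS: x^3 + 16 x + 2 = 6^3 + 16*6 + 2 mod 53 = 49
LHS = RHS

Yes, on the curve


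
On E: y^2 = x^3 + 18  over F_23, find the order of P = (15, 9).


Compute successive multiples of P until we hit O:
  1P = (15, 9)
  2P = (2, 7)
  3P = (18, 10)
  4P = (8, 1)
  5P = (6, 21)
  6P = (14, 5)
  7P = (10, 11)
  8P = (0, 8)
  ... (continuing to 24P)
  24P = O

ord(P) = 24


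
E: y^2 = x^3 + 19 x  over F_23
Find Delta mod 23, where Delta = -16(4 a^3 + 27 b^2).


4 a^3 + 27 b^2 = 4*19^3 + 27*0^2 = 27436 + 0 = 27436
Delta = -16 * (27436) = -438976
Delta mod 23 = 2

Delta = 2 (mod 23)


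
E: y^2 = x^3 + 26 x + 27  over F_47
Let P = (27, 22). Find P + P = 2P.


Doubling: s = (3 x1^2 + a) / (2 y1)
s = (3*27^2 + 26) / (2*22) mod 47 = 30
x3 = s^2 - 2 x1 mod 47 = 30^2 - 2*27 = 0
y3 = s (x1 - x3) - y1 mod 47 = 30 * (27 - 0) - 22 = 36

2P = (0, 36)


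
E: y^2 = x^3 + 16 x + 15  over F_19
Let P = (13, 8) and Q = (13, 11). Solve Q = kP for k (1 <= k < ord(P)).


Enumerate multiples of P until we hit Q = (13, 11):
  1P = (13, 8)
  2P = (2, 6)
  3P = (10, 15)
  4P = (12, 15)
  5P = (5, 12)
  6P = (6, 17)
  7P = (16, 4)
  8P = (15, 1)
  9P = (8, 3)
  10P = (18, 6)
  11P = (14, 0)
  12P = (18, 13)
  13P = (8, 16)
  14P = (15, 18)
  15P = (16, 15)
  16P = (6, 2)
  17P = (5, 7)
  18P = (12, 4)
  19P = (10, 4)
  20P = (2, 13)
  21P = (13, 11)
Match found at i = 21.

k = 21


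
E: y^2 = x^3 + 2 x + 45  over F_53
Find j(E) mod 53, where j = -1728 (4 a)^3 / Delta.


Delta = -16(4 a^3 + 27 b^2) mod 53 = 36
-1728 * (4 a)^3 = -1728 * (4*2)^3 mod 53 = 46
j = 46 * 36^(-1) mod 53 = 16

j = 16 (mod 53)


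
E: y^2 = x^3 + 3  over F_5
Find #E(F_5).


For each x in F_5, count y with y^2 = x^3 + 0 x + 3 mod 5:
  x = 1: RHS = 4, y in [2, 3]  -> 2 point(s)
  x = 2: RHS = 1, y in [1, 4]  -> 2 point(s)
  x = 3: RHS = 0, y in [0]  -> 1 point(s)
Affine points: 5. Add the point at infinity: total = 6.

#E(F_5) = 6


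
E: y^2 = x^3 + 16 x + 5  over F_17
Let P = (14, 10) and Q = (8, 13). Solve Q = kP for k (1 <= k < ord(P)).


Enumerate multiples of P until we hit Q = (8, 13):
  1P = (14, 10)
  2P = (15, 4)
  3P = (7, 16)
  4P = (12, 15)
  5P = (10, 14)
  6P = (11, 4)
  7P = (13, 9)
  8P = (8, 13)
Match found at i = 8.

k = 8


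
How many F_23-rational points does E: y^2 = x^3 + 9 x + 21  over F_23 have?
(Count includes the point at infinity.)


For each x in F_23, count y with y^2 = x^3 + 9 x + 21 mod 23:
  x = 1: RHS = 8, y in [10, 13]  -> 2 point(s)
  x = 2: RHS = 1, y in [1, 22]  -> 2 point(s)
  x = 3: RHS = 6, y in [11, 12]  -> 2 point(s)
  x = 4: RHS = 6, y in [11, 12]  -> 2 point(s)
  x = 7: RHS = 13, y in [6, 17]  -> 2 point(s)
  x = 9: RHS = 3, y in [7, 16]  -> 2 point(s)
  x = 11: RHS = 2, y in [5, 18]  -> 2 point(s)
  x = 13: RHS = 12, y in [9, 14]  -> 2 point(s)
  x = 14: RHS = 16, y in [4, 19]  -> 2 point(s)
  x = 15: RHS = 12, y in [9, 14]  -> 2 point(s)
  x = 16: RHS = 6, y in [11, 12]  -> 2 point(s)
  x = 17: RHS = 4, y in [2, 21]  -> 2 point(s)
  x = 18: RHS = 12, y in [9, 14]  -> 2 point(s)
  x = 19: RHS = 13, y in [6, 17]  -> 2 point(s)
  x = 20: RHS = 13, y in [6, 17]  -> 2 point(s)
  x = 21: RHS = 18, y in [8, 15]  -> 2 point(s)
Affine points: 32. Add the point at infinity: total = 33.

#E(F_23) = 33


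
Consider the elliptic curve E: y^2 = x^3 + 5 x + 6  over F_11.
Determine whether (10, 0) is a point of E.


Check whether y^2 = x^3 + 5 x + 6 (mod 11) for (x, y) = (10, 0).
LHS: y^2 = 0^2 mod 11 = 0
RHS: x^3 + 5 x + 6 = 10^3 + 5*10 + 6 mod 11 = 0
LHS = RHS

Yes, on the curve


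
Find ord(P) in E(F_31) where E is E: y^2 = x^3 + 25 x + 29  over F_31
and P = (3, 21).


Compute successive multiples of P until we hit O:
  1P = (3, 21)
  2P = (2, 26)
  3P = (20, 2)
  4P = (10, 16)
  5P = (28, 19)
  6P = (7, 19)
  7P = (29, 23)
  8P = (19, 4)
  ... (continuing to 40P)
  40P = O

ord(P) = 40


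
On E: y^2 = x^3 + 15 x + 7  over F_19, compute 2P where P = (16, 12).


Doubling: s = (3 x1^2 + a) / (2 y1)
s = (3*16^2 + 15) / (2*12) mod 19 = 16
x3 = s^2 - 2 x1 mod 19 = 16^2 - 2*16 = 15
y3 = s (x1 - x3) - y1 mod 19 = 16 * (16 - 15) - 12 = 4

2P = (15, 4)


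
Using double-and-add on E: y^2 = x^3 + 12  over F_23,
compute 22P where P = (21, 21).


k = 22 = 10110_2 (binary, LSB first: 01101)
Double-and-add from P = (21, 21):
  bit 0 = 0: acc unchanged = O
  bit 1 = 1: acc = O + (13, 1) = (13, 1)
  bit 2 = 1: acc = (13, 1) + (3, 4) = (11, 3)
  bit 3 = 0: acc unchanged = (11, 3)
  bit 4 = 1: acc = (11, 3) + (0, 14) = (13, 22)

22P = (13, 22)


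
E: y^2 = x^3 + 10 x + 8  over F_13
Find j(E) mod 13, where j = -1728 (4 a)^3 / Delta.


Delta = -16(4 a^3 + 27 b^2) mod 13 = 2
-1728 * (4 a)^3 = -1728 * (4*10)^3 mod 13 = 1
j = 1 * 2^(-1) mod 13 = 7

j = 7 (mod 13)


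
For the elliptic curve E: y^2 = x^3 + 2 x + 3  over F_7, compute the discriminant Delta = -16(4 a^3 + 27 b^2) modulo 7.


4 a^3 + 27 b^2 = 4*2^3 + 27*3^2 = 32 + 243 = 275
Delta = -16 * (275) = -4400
Delta mod 7 = 3

Delta = 3 (mod 7)


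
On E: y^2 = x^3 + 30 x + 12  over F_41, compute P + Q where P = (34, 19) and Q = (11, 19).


P != Q, so use the chord formula.
s = (y2 - y1) / (x2 - x1) = (0) / (18) mod 41 = 0
x3 = s^2 - x1 - x2 mod 41 = 0^2 - 34 - 11 = 37
y3 = s (x1 - x3) - y1 mod 41 = 0 * (34 - 37) - 19 = 22

P + Q = (37, 22)


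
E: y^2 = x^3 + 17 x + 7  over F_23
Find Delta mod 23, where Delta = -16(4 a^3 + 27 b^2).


4 a^3 + 27 b^2 = 4*17^3 + 27*7^2 = 19652 + 1323 = 20975
Delta = -16 * (20975) = -335600
Delta mod 23 = 16

Delta = 16 (mod 23)


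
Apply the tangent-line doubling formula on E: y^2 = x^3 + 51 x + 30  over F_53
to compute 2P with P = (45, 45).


Doubling: s = (3 x1^2 + a) / (2 y1)
s = (3*45^2 + 51) / (2*45) mod 53 = 8
x3 = s^2 - 2 x1 mod 53 = 8^2 - 2*45 = 27
y3 = s (x1 - x3) - y1 mod 53 = 8 * (45 - 27) - 45 = 46

2P = (27, 46)


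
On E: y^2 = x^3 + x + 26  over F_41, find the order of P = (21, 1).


Compute successive multiples of P until we hit O:
  1P = (21, 1)
  2P = (35, 38)
  3P = (6, 24)
  4P = (22, 6)
  5P = (23, 30)
  6P = (33, 30)
  7P = (29, 7)
  8P = (30, 23)
  ... (continuing to 21P)
  21P = O

ord(P) = 21


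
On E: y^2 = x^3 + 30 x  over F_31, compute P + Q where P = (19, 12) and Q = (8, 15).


P != Q, so use the chord formula.
s = (y2 - y1) / (x2 - x1) = (3) / (20) mod 31 = 11
x3 = s^2 - x1 - x2 mod 31 = 11^2 - 19 - 8 = 1
y3 = s (x1 - x3) - y1 mod 31 = 11 * (19 - 1) - 12 = 0

P + Q = (1, 0)


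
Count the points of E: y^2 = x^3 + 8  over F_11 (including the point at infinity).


For each x in F_11, count y with y^2 = x^3 + 0 x + 8 mod 11:
  x = 1: RHS = 9, y in [3, 8]  -> 2 point(s)
  x = 2: RHS = 5, y in [4, 7]  -> 2 point(s)
  x = 5: RHS = 1, y in [1, 10]  -> 2 point(s)
  x = 6: RHS = 4, y in [2, 9]  -> 2 point(s)
  x = 8: RHS = 3, y in [5, 6]  -> 2 point(s)
  x = 9: RHS = 0, y in [0]  -> 1 point(s)
Affine points: 11. Add the point at infinity: total = 12.

#E(F_11) = 12


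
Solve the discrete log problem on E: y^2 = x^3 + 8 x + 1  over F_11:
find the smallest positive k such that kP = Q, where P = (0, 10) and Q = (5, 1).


Enumerate multiples of P until we hit Q = (5, 1):
  1P = (0, 10)
  2P = (5, 10)
  3P = (6, 1)
  4P = (10, 5)
  5P = (4, 3)
  6P = (8, 4)
  7P = (7, 9)
  8P = (2, 6)
  9P = (2, 5)
  10P = (7, 2)
  11P = (8, 7)
  12P = (4, 8)
  13P = (10, 6)
  14P = (6, 10)
  15P = (5, 1)
Match found at i = 15.

k = 15


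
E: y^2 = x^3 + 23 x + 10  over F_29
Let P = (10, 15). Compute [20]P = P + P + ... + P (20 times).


k = 20 = 10100_2 (binary, LSB first: 00101)
Double-and-add from P = (10, 15):
  bit 0 = 0: acc unchanged = O
  bit 1 = 0: acc unchanged = O
  bit 2 = 1: acc = O + (2, 21) = (2, 21)
  bit 3 = 0: acc unchanged = (2, 21)
  bit 4 = 1: acc = (2, 21) + (6, 4) = (1, 11)

20P = (1, 11)


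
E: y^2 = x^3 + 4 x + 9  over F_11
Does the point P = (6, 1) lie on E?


Check whether y^2 = x^3 + 4 x + 9 (mod 11) for (x, y) = (6, 1).
LHS: y^2 = 1^2 mod 11 = 1
RHS: x^3 + 4 x + 9 = 6^3 + 4*6 + 9 mod 11 = 7
LHS != RHS

No, not on the curve


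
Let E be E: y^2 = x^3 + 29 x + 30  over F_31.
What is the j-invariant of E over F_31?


Delta = -16(4 a^3 + 27 b^2) mod 31 = 18
-1728 * (4 a)^3 = -1728 * (4*29)^3 mod 31 = 27
j = 27 * 18^(-1) mod 31 = 17

j = 17 (mod 31)


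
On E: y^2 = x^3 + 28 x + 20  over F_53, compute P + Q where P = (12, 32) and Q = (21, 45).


P != Q, so use the chord formula.
s = (y2 - y1) / (x2 - x1) = (13) / (9) mod 53 = 25
x3 = s^2 - x1 - x2 mod 53 = 25^2 - 12 - 21 = 9
y3 = s (x1 - x3) - y1 mod 53 = 25 * (12 - 9) - 32 = 43

P + Q = (9, 43)


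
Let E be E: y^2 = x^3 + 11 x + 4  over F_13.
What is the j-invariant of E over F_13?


Delta = -16(4 a^3 + 27 b^2) mod 13 = 9
-1728 * (4 a)^3 = -1728 * (4*11)^3 mod 13 = 8
j = 8 * 9^(-1) mod 13 = 11

j = 11 (mod 13)


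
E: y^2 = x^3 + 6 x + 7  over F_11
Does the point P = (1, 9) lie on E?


Check whether y^2 = x^3 + 6 x + 7 (mod 11) for (x, y) = (1, 9).
LHS: y^2 = 9^2 mod 11 = 4
RHS: x^3 + 6 x + 7 = 1^3 + 6*1 + 7 mod 11 = 3
LHS != RHS

No, not on the curve


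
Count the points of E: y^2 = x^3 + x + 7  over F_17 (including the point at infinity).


For each x in F_17, count y with y^2 = x^3 + 1 x + 7 mod 17:
  x = 1: RHS = 9, y in [3, 14]  -> 2 point(s)
  x = 2: RHS = 0, y in [0]  -> 1 point(s)
  x = 5: RHS = 1, y in [1, 16]  -> 2 point(s)
  x = 6: RHS = 8, y in [5, 12]  -> 2 point(s)
  x = 7: RHS = 0, y in [0]  -> 1 point(s)
  x = 8: RHS = 0, y in [0]  -> 1 point(s)
  x = 12: RHS = 13, y in [8, 9]  -> 2 point(s)
Affine points: 11. Add the point at infinity: total = 12.

#E(F_17) = 12


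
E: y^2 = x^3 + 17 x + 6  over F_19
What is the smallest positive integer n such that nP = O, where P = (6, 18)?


Compute successive multiples of P until we hit O:
  1P = (6, 18)
  2P = (4, 9)
  3P = (15, 8)
  4P = (18, 8)
  5P = (11, 2)
  6P = (13, 12)
  7P = (5, 11)
  8P = (0, 5)
  ... (continuing to 26P)
  26P = O

ord(P) = 26


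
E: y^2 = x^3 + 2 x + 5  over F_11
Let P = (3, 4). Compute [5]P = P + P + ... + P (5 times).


k = 5 = 101_2 (binary, LSB first: 101)
Double-and-add from P = (3, 4):
  bit 0 = 1: acc = O + (3, 4) = (3, 4)
  bit 1 = 0: acc unchanged = (3, 4)
  bit 2 = 1: acc = (3, 4) + (9, 2) = (4, 0)

5P = (4, 0)


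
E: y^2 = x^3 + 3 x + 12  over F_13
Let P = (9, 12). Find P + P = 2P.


Doubling: s = (3 x1^2 + a) / (2 y1)
s = (3*9^2 + 3) / (2*12) mod 13 = 7
x3 = s^2 - 2 x1 mod 13 = 7^2 - 2*9 = 5
y3 = s (x1 - x3) - y1 mod 13 = 7 * (9 - 5) - 12 = 3

2P = (5, 3)


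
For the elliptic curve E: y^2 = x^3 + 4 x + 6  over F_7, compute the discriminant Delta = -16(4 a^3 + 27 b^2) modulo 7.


4 a^3 + 27 b^2 = 4*4^3 + 27*6^2 = 256 + 972 = 1228
Delta = -16 * (1228) = -19648
Delta mod 7 = 1

Delta = 1 (mod 7)


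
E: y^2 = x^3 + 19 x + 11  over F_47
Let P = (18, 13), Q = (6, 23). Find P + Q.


P != Q, so use the chord formula.
s = (y2 - y1) / (x2 - x1) = (10) / (35) mod 47 = 7
x3 = s^2 - x1 - x2 mod 47 = 7^2 - 18 - 6 = 25
y3 = s (x1 - x3) - y1 mod 47 = 7 * (18 - 25) - 13 = 32

P + Q = (25, 32)


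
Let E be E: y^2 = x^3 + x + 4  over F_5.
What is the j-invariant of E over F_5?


Delta = -16(4 a^3 + 27 b^2) mod 5 = 4
-1728 * (4 a)^3 = -1728 * (4*1)^3 mod 5 = 3
j = 3 * 4^(-1) mod 5 = 2

j = 2 (mod 5)


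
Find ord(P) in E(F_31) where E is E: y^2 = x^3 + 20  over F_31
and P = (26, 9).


Compute successive multiples of P until we hit O:
  1P = (26, 9)
  2P = (11, 7)
  3P = (10, 20)
  4P = (14, 6)
  5P = (24, 7)
  6P = (13, 4)
  7P = (27, 24)
  8P = (17, 2)
  ... (continuing to 39P)
  39P = O

ord(P) = 39


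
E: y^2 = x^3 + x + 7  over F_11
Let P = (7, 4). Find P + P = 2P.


Doubling: s = (3 x1^2 + a) / (2 y1)
s = (3*7^2 + 1) / (2*4) mod 11 = 2
x3 = s^2 - 2 x1 mod 11 = 2^2 - 2*7 = 1
y3 = s (x1 - x3) - y1 mod 11 = 2 * (7 - 1) - 4 = 8

2P = (1, 8)


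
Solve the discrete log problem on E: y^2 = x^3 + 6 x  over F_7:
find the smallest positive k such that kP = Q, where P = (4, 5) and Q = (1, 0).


Enumerate multiples of P until we hit Q = (1, 0):
  1P = (4, 5)
  2P = (1, 0)
Match found at i = 2.

k = 2


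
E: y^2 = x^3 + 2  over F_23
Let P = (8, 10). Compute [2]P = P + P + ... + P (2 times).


k = 2 = 10_2 (binary, LSB first: 01)
Double-and-add from P = (8, 10):
  bit 0 = 0: acc unchanged = O
  bit 1 = 1: acc = O + (9, 8) = (9, 8)

2P = (9, 8)


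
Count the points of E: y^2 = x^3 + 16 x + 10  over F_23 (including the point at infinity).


For each x in F_23, count y with y^2 = x^3 + 16 x + 10 mod 23:
  x = 1: RHS = 4, y in [2, 21]  -> 2 point(s)
  x = 2: RHS = 4, y in [2, 21]  -> 2 point(s)
  x = 3: RHS = 16, y in [4, 19]  -> 2 point(s)
  x = 4: RHS = 0, y in [0]  -> 1 point(s)
  x = 5: RHS = 8, y in [10, 13]  -> 2 point(s)
  x = 6: RHS = 0, y in [0]  -> 1 point(s)
  x = 8: RHS = 6, y in [11, 12]  -> 2 point(s)
  x = 9: RHS = 9, y in [3, 20]  -> 2 point(s)
  x = 13: RHS = 0, y in [0]  -> 1 point(s)
  x = 18: RHS = 12, y in [9, 14]  -> 2 point(s)
  x = 20: RHS = 4, y in [2, 21]  -> 2 point(s)
  x = 21: RHS = 16, y in [4, 19]  -> 2 point(s)
  x = 22: RHS = 16, y in [4, 19]  -> 2 point(s)
Affine points: 23. Add the point at infinity: total = 24.

#E(F_23) = 24


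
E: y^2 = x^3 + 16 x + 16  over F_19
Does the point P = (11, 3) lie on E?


Check whether y^2 = x^3 + 16 x + 16 (mod 19) for (x, y) = (11, 3).
LHS: y^2 = 3^2 mod 19 = 9
RHS: x^3 + 16 x + 16 = 11^3 + 16*11 + 16 mod 19 = 3
LHS != RHS

No, not on the curve


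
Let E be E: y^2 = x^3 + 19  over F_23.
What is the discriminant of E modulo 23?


4 a^3 + 27 b^2 = 4*0^3 + 27*19^2 = 0 + 9747 = 9747
Delta = -16 * (9747) = -155952
Delta mod 23 = 11

Delta = 11 (mod 23)


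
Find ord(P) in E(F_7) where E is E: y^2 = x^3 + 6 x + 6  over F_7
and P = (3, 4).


Compute successive multiples of P until we hit O:
  1P = (3, 4)
  2P = (5, 0)
  3P = (3, 3)
  4P = O

ord(P) = 4


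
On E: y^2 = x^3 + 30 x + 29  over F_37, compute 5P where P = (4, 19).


k = 5 = 101_2 (binary, LSB first: 101)
Double-and-add from P = (4, 19):
  bit 0 = 1: acc = O + (4, 19) = (4, 19)
  bit 1 = 0: acc unchanged = (4, 19)
  bit 2 = 1: acc = (4, 19) + (21, 35) = (23, 11)

5P = (23, 11)


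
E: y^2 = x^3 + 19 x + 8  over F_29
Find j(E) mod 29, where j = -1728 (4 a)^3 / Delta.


Delta = -16(4 a^3 + 27 b^2) mod 29 = 15
-1728 * (4 a)^3 = -1728 * (4*19)^3 mod 29 = 7
j = 7 * 15^(-1) mod 29 = 14

j = 14 (mod 29)


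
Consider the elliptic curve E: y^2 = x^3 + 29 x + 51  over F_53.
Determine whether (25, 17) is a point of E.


Check whether y^2 = x^3 + 29 x + 51 (mod 53) for (x, y) = (25, 17).
LHS: y^2 = 17^2 mod 53 = 24
RHS: x^3 + 29 x + 51 = 25^3 + 29*25 + 51 mod 53 = 24
LHS = RHS

Yes, on the curve


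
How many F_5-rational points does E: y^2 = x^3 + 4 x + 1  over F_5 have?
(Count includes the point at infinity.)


For each x in F_5, count y with y^2 = x^3 + 4 x + 1 mod 5:
  x = 0: RHS = 1, y in [1, 4]  -> 2 point(s)
  x = 1: RHS = 1, y in [1, 4]  -> 2 point(s)
  x = 3: RHS = 0, y in [0]  -> 1 point(s)
  x = 4: RHS = 1, y in [1, 4]  -> 2 point(s)
Affine points: 7. Add the point at infinity: total = 8.

#E(F_5) = 8


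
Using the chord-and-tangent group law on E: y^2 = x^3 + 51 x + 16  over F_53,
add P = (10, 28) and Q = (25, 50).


P != Q, so use the chord formula.
s = (y2 - y1) / (x2 - x1) = (22) / (15) mod 53 = 5
x3 = s^2 - x1 - x2 mod 53 = 5^2 - 10 - 25 = 43
y3 = s (x1 - x3) - y1 mod 53 = 5 * (10 - 43) - 28 = 19

P + Q = (43, 19)


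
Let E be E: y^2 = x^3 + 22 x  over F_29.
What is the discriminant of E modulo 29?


4 a^3 + 27 b^2 = 4*22^3 + 27*0^2 = 42592 + 0 = 42592
Delta = -16 * (42592) = -681472
Delta mod 29 = 28

Delta = 28 (mod 29)


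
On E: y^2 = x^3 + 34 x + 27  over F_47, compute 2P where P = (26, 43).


Doubling: s = (3 x1^2 + a) / (2 y1)
s = (3*26^2 + 34) / (2*43) mod 47 = 36
x3 = s^2 - 2 x1 mod 47 = 36^2 - 2*26 = 22
y3 = s (x1 - x3) - y1 mod 47 = 36 * (26 - 22) - 43 = 7

2P = (22, 7)


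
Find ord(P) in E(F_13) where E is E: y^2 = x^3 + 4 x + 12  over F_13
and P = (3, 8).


Compute successive multiples of P until we hit O:
  1P = (3, 8)
  2P = (4, 12)
  3P = (9, 7)
  4P = (5, 1)
  5P = (1, 11)
  6P = (8, 6)
  7P = (11, 3)
  8P = (0, 8)
  ... (continuing to 19P)
  19P = O

ord(P) = 19


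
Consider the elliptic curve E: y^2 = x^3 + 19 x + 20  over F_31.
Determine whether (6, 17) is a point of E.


Check whether y^2 = x^3 + 19 x + 20 (mod 31) for (x, y) = (6, 17).
LHS: y^2 = 17^2 mod 31 = 10
RHS: x^3 + 19 x + 20 = 6^3 + 19*6 + 20 mod 31 = 9
LHS != RHS

No, not on the curve


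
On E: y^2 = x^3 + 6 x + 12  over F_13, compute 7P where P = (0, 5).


k = 7 = 111_2 (binary, LSB first: 111)
Double-and-add from P = (0, 5):
  bit 0 = 1: acc = O + (0, 5) = (0, 5)
  bit 1 = 1: acc = (0, 5) + (4, 3) = (6, 11)
  bit 2 = 1: acc = (6, 11) + (8, 0) = (0, 8)

7P = (0, 8)
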